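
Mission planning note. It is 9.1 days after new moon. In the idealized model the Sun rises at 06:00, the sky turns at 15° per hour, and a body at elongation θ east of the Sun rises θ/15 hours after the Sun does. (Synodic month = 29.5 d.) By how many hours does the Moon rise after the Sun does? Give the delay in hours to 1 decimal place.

7.4 h

Phase angle: θ = 360°·(9.1 d)/(29.5 d) = 111.1°.
Delay after the Sun = 111.1° / (15°/h) ≈ 7.40 h.
So the Moon rises 7.40 h after the Sun.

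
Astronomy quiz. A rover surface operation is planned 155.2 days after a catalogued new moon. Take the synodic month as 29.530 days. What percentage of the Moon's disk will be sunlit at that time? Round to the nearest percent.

52%

155.2 d spans 5 complete synodic months (5 × 29.530 = 147.65 d) plus 7.55 d.
Elongation θ = 360° × 7.55/29.530 ≈ 92.0°.
cos 92.0° = (-0.036), so f = (1 − (-0.036))/2 = 0.518, so 52%.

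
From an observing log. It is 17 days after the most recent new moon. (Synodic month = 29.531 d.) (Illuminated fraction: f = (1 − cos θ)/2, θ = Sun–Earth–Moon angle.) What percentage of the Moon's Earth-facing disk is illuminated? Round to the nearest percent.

Elongation θ = 360° × 17/29.531 ≈ 207.2°.
Illuminated fraction = (1 − cos 207.2°)/2 = (1 − (-0.889))/2 ≈ 0.945, so 94%.

94%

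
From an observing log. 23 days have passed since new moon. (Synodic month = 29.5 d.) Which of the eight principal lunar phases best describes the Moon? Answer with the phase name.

θ ≈ 360° × 23/29.5 = 281°, which falls in the last quarter sector.

last quarter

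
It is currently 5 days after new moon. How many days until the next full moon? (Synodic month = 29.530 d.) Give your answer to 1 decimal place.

9.8 days

Full moon occurs at elongation 180°, i.e. at age 29.530 × 180/360 = 14.765 d.
That is 14.765 − 5 = 9.765 days ahead.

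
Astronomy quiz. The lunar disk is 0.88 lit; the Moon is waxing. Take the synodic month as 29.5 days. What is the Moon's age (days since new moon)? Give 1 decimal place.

11.4 days

cos θ = 1 − 2f = -0.760, giving a principal value of 139.5°.
Waxing ⇒ before full, so θ = 139.5°.
At 360°/29.5 d per day, 139.5° corresponds to 11.43 days.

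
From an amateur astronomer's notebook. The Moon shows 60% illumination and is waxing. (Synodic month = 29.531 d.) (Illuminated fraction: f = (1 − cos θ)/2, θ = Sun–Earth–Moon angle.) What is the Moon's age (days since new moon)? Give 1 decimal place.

From f = (1 − cos θ)/2: cos θ = 1 − 2×0.60 = -0.200; arccos → 101.5°.
The Moon is waxing (0°–180°), so θ = 101.5° directly.
Age = 29.531 × 101.5°/360° ≈ 8.33 days.

8.3 days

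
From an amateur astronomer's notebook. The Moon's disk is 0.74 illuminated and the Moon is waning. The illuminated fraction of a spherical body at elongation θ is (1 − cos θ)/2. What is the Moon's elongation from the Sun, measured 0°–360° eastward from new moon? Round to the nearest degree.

241°

Invert f = (1 − cos θ)/2 to get cos θ = 1 − 2(0.74) = -0.480, hence θ₀ = arccos -0.480 = 118.7°.
A waning Moon lies in 180°–360°, so θ = 360° − 118.7° = 241.3°.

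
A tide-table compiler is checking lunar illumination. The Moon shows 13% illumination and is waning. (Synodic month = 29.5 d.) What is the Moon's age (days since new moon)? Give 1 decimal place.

From f = (1 − cos θ)/2: cos θ = 1 − 2×0.13 = 0.740; arccos → 42.3°.
Since the Moon is past full (waning), take the reflex angle: θ = 360° − 42.3° = 317.7°.
At 360°/29.5 d per day, 317.7° corresponds to 26.04 days.

26.0 days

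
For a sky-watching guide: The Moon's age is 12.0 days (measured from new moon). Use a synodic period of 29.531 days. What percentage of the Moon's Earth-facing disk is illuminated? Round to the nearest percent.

92%

Elongation θ = 360° × 12.0/29.531 ≈ 146.3°.
Illuminated fraction = (1 − cos 146.3°)/2 = (1 − (-0.832))/2 ≈ 0.916, so 92%.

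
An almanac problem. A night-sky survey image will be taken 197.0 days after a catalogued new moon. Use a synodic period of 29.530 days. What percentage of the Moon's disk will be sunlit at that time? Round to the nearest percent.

Reduce mod P: 197.0 − 6×29.530 = 19.82 d into the current lunation.
The Moon has covered 19.82/29.530 of its cycle, so θ ≈ 360° × 19.82/29.530 = 241.6°.
cos 241.6° = (-0.475), so f = (1 − (-0.475))/2 = 0.738, so 74%.

74%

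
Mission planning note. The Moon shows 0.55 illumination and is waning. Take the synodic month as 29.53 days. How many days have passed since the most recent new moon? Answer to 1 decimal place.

21.7 days

cos θ = 1 − 2f = -0.100, giving a principal value of 95.7°.
Since the Moon is past full (waning), take the reflex angle: θ = 360° − 95.7° = 264.3°.
At 360°/29.53 d per day, 264.3° corresponds to 21.68 days.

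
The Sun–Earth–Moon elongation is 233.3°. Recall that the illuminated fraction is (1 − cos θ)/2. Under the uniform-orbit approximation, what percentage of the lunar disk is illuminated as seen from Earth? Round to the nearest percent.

f = (1 − cos 233.3°)/2 = (1 − (-0.598))/2 ≈ 0.799, i.e. 80%.

80%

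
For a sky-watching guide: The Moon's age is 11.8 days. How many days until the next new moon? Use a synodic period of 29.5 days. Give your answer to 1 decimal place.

17.7 days

One full lunation from the last new moon is 29.5 d; remaining = 29.5 − 11.8 = 17.700 d.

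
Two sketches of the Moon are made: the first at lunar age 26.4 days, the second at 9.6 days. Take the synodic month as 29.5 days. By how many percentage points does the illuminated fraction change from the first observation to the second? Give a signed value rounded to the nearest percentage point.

First observation: θ = 360°·26.4/29.5 = 322.2°, so f = 0.105.
Second observation: θ = 117.2°, f = 0.728.
Δf = 0.728 − 0.105 = +0.623, i.e. +62 pp.

+62 percentage points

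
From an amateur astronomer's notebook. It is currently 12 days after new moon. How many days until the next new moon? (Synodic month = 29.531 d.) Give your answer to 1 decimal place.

One full lunation from the last new moon is 29.531 d; remaining = 29.531 − 12 = 17.531 d.

17.5 days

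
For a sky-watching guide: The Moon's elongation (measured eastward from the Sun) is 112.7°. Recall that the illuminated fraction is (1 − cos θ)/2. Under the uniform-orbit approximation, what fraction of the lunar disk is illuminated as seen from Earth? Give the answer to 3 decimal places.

Half-versine of 112.7°: (1 − (-0.386))/2 = 0.693.

0.693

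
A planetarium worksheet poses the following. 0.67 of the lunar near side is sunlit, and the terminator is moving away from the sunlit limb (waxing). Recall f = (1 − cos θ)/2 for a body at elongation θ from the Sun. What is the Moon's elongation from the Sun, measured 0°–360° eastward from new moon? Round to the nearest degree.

110°

Invert f = (1 − cos θ)/2 to get cos θ = 1 − 2(0.67) = -0.340, hence θ₀ = arccos -0.340 = 109.9°.
Before full moon the principal value applies: θ = 109.9°.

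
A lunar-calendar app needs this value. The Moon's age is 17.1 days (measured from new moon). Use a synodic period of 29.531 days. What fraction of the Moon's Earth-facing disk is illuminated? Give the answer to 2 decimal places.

Phase angle: θ = 360°·(17.1 d)/(29.531 d) = 208.5°.
Illuminated fraction = (1 − cos 208.5°)/2 = (1 − (-0.879))/2 ≈ 0.940.

0.94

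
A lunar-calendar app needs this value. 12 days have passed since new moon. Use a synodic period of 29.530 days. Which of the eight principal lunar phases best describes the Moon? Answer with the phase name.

θ ≈ 360° × 12/29.530 = 146°, which falls in the waxing gibbous sector.

waxing gibbous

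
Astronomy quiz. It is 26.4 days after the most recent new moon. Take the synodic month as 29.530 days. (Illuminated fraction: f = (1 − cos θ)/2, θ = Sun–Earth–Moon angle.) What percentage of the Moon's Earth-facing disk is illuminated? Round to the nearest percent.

Elongation θ = 360° × 26.4/29.530 ≈ 321.8°.
cos 321.8° = 0.786, so f = (1 − 0.786)/2 = 0.107, so 11%.

11%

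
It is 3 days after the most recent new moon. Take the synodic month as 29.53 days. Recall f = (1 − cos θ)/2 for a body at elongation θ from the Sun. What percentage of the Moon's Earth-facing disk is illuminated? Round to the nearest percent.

10%

Elongation θ = 360° × 3/29.53 ≈ 36.6°.
With cos θ = 0.803, the lit fraction is (1 − 0.803)/2 ≈ 0.098, so 10%.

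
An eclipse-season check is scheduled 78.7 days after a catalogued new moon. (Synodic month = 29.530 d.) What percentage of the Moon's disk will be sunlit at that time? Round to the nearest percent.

78.7 d spans 2 complete synodic months (2 × 29.530 = 59.06 d) plus 19.64 d.
Elongation θ = 360° × 19.64/29.530 ≈ 239.4°.
Illuminated fraction = (1 − cos 239.4°)/2 = (1 − (-0.509))/2 ≈ 0.754, so 75%.

75%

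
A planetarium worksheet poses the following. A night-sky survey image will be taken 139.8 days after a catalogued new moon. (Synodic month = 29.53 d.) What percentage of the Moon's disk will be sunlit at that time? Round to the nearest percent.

139.8/29.53 = 4.734 lunations, so 4 complete cycles and 21.68 d into the next.
Phase angle: θ = 360°·(21.68 d)/(29.53 d) = 264.3°.
With cos θ = (-0.099), the lit fraction is (1 − (-0.099))/2 ≈ 0.550, so 55%.

55%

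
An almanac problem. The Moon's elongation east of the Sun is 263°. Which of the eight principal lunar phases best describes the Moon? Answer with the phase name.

last quarter

The last quarter sector spans roughly 248°–292°; 263° falls inside it.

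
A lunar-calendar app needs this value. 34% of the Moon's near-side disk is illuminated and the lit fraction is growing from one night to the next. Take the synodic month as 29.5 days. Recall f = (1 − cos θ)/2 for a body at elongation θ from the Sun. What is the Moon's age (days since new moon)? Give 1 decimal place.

Invert f = (1 − cos θ)/2 to get cos θ = 1 − 2(0.34) = 0.320, hence θ₀ = arccos 0.320 = 71.3°.
The Moon is waxing (0°–180°), so θ = 71.3° directly.
Age = 29.5 × 71.3°/360° ≈ 5.85 days.

5.8 days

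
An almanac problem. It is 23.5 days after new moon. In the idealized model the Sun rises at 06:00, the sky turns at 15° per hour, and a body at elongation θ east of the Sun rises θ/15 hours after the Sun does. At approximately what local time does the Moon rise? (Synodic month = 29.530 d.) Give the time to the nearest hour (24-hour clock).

The Moon has covered 23.5/29.530 of its cycle, so θ ≈ 360° × 23.5/29.530 = 286.5°.
The Moon trails the Sun by θ/15 = 286.5/15 ≈ 19.10 hours.
06:00 + 19.10 h ≈ 01:06 → 01:00 to the nearest hour.

01:00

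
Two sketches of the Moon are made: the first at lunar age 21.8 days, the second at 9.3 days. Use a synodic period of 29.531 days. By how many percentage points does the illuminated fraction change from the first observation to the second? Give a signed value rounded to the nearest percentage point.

+16 pp

First observation: θ = 360°·21.8/29.531 = 265.8°, so f = 0.537.
Second observation: θ = 113.4°, f = 0.698.
Δf = 0.698 − 0.537 = +0.161, i.e. +16 pp.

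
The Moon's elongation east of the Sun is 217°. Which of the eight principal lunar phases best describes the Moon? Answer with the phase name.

217° lies in the waning gibbous sector of the 8-phase cycle.

waning gibbous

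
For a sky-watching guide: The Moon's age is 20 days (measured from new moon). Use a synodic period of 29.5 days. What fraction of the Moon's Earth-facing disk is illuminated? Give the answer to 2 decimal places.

0.72

Elongation θ = 360° × 20/29.5 ≈ 244.1°.
Illuminated fraction = (1 − cos 244.1°)/2 = (1 − (-0.437))/2 ≈ 0.719.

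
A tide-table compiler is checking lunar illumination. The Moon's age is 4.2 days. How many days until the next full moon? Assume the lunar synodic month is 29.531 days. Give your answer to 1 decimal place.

Full moon is 0.5 of the way through the cycle: age 0.5 × 29.531 = 14.765 d.
So 10.566 days remain (14.765 − 4.2).

10.6 days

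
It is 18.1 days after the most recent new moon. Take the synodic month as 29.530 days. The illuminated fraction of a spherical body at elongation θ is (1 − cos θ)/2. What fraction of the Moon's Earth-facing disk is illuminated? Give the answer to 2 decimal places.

The Moon has covered 18.1/29.530 of its cycle, so θ ≈ 360° × 18.1/29.530 = 220.7°.
With cos θ = (-0.759), the lit fraction is (1 − (-0.759))/2 ≈ 0.879.

0.88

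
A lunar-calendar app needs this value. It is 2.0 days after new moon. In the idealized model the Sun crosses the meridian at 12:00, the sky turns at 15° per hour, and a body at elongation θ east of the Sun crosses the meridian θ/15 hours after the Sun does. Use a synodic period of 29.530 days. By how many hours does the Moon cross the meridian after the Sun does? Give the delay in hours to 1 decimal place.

1.6 h

Phase angle: θ = 360°·(2.0 d)/(29.530 d) = 24.4°.
Delay after the Sun = 24.4° / (15°/h) ≈ 1.63 h.
So the Moon crosses the meridian 1.63 h after the Sun.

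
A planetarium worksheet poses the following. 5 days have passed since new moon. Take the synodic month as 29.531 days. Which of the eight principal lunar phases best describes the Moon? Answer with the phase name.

waxing crescent

θ ≈ 360° × 5/29.531 = 61°, which falls in the waxing crescent sector.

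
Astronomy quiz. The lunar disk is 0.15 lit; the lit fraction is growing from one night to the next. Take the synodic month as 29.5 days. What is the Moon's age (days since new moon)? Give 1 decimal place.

cos θ = 1 − 2f = 0.700, giving a principal value of 45.6°.
Waxing ⇒ before full, so θ = 45.6°.
That fraction of the synodic month is 45.6/360 × 29.5 d ≈ 3.73 d.

3.7 days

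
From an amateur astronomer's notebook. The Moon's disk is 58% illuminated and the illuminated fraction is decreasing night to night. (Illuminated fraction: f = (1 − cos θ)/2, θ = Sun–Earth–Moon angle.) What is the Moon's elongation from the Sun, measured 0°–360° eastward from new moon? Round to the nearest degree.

cos θ = 1 − 2f = -0.160, giving a principal value of 99.2°.
Since the Moon is past full (waning), take the reflex angle: θ = 360° − 99.2° = 260.8°.

261°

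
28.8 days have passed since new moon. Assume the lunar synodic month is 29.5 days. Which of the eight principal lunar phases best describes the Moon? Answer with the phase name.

new moon

At 28.8/29.5 of the cycle, θ ≈ 351° — the new moon range.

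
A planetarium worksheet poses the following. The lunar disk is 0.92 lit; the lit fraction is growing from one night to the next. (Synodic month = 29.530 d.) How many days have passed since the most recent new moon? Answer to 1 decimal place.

cos θ = 1 − 2f = -0.840, giving a principal value of 147.1°.
Waxing ⇒ before full, so θ = 147.1°.
At 360°/29.530 d per day, 147.1° corresponds to 12.07 days.

12.1 days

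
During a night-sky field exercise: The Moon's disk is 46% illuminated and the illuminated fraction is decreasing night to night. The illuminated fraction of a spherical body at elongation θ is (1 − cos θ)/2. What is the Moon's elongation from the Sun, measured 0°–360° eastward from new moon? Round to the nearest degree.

From f = (1 − cos θ)/2: cos θ = 1 − 2×0.46 = 0.080; arccos → 85.4°.
Since the Moon is past full (waning), take the reflex angle: θ = 360° − 85.4° = 274.6°.

275°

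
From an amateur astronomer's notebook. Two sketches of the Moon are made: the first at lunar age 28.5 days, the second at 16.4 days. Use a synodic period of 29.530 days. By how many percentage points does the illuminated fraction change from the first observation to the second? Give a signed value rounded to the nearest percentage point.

First observation: θ = 360°·28.5/29.530 = 347.4°, so f = 0.012.
Second observation: θ = 199.9°, f = 0.970.
Δf = 0.970 − 0.012 = +0.958, i.e. +96 pp.

+96 pp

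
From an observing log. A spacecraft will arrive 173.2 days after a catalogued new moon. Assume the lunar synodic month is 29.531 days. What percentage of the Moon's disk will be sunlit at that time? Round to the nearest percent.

17%

173.2/29.531 = 5.865 lunations, so 5 complete cycles and 25.54 d into the next.
The Moon has covered 25.54/29.531 of its cycle, so θ ≈ 360° × 25.54/29.531 = 311.4°.
With cos θ = 0.661, the lit fraction is (1 − 0.661)/2 ≈ 0.169, so 17%.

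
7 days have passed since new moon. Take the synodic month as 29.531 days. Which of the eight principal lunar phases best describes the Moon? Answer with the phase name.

first quarter

θ ≈ 360° × 7/29.531 = 85°, which falls in the first quarter sector.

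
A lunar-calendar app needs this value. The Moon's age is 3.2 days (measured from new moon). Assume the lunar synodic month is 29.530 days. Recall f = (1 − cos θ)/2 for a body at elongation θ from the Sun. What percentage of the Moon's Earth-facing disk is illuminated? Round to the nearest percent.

11%

The Moon has covered 3.2/29.530 of its cycle, so θ ≈ 360° × 3.2/29.530 = 39.0°.
cos 39.0° = 0.777, so f = (1 − 0.777)/2 = 0.111, so 11%.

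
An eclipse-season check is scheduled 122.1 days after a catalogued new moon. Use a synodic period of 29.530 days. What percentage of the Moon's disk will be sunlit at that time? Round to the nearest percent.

17%

122.1 d spans 4 complete synodic months (4 × 29.530 = 118.12 d) plus 3.98 d.
Elongation θ = 360° × 3.98/29.530 ≈ 48.5°.
With cos θ = 0.662, the lit fraction is (1 − 0.662)/2 ≈ 0.169, so 17%.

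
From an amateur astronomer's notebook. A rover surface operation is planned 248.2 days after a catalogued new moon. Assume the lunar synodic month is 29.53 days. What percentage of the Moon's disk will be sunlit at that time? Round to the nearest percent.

248.2/29.53 = 8.405 lunations, so 8 complete cycles and 11.96 d into the next.
Phase angle: θ = 360°·(11.96 d)/(29.53 d) = 145.8°.
cos 145.8° = (-0.827), so f = (1 − (-0.827))/2 = 0.914, so 91%.

91%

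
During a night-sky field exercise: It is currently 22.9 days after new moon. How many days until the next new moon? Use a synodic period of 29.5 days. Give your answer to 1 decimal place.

6.6 days

The next new moon completes the synodic month: 29.5 − 22.9 = 6.600 days.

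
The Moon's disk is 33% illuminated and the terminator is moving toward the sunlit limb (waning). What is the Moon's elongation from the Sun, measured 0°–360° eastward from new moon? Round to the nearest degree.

290°

Invert f = (1 − cos θ)/2 to get cos θ = 1 − 2(0.33) = 0.340, hence θ₀ = arccos 0.340 = 70.1°.
A waning Moon lies in 180°–360°, so θ = 360° − 70.1° = 289.9°.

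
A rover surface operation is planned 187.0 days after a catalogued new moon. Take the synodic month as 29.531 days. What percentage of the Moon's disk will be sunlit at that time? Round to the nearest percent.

Reduce mod P: 187.0 − 6×29.531 = 9.81 d into the current lunation.
Phase angle: θ = 360°·(9.81 d)/(29.531 d) = 119.6°.
Illuminated fraction = (1 − cos 119.6°)/2 = (1 − (-0.495))/2 ≈ 0.747, so 75%.

75%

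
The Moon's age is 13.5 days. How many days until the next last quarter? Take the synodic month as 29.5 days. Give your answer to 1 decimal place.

8.6 days

Last quarter is 0.75 of the way through the cycle: age 0.75 × 29.5 = 22.125 d.
That is 22.125 − 13.5 = 8.625 days ahead.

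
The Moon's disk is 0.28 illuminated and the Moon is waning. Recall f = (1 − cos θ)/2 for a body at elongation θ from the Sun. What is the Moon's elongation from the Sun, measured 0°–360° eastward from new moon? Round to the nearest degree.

From f = (1 − cos θ)/2: cos θ = 1 − 2×0.28 = 0.440; arccos → 63.9°.
Waning ⇒ past full, so θ = 360° − 63.9° = 296.1°.

296°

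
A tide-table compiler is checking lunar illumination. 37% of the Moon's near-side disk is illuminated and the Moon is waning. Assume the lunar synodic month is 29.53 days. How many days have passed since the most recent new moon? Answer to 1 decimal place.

Invert f = (1 − cos θ)/2 to get cos θ = 1 − 2(0.37) = 0.260, hence θ₀ = arccos 0.260 = 74.9°.
Waning ⇒ past full, so θ = 360° − 74.9° = 285.1°.
Age = 29.53 × 285.1°/360° ≈ 23.38 days.

23.4 days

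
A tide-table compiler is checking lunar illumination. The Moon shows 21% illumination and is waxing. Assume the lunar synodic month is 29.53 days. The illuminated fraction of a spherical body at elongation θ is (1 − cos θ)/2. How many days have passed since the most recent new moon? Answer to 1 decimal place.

cos θ = 1 − 2f = 0.580, giving a principal value of 54.5°.
The Moon is waxing (0°–180°), so θ = 54.5° directly.
That fraction of the synodic month is 54.5/360 × 29.53 d ≈ 4.47 d.

4.5 days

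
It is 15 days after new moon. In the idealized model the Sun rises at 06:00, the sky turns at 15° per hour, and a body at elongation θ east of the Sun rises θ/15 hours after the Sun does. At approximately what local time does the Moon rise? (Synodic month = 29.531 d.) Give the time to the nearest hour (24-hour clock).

18:00

The Moon has covered 15/29.531 of its cycle, so θ ≈ 360° × 15/29.531 = 182.9°.
At 15° of sky rotation per hour, 182.9° corresponds to a 12.19 h lag.
06:00 + 12.19 h ≈ 18:11 → 18:00 to the nearest hour.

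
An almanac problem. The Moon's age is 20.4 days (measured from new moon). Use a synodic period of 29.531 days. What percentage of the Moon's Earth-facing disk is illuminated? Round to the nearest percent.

68%

The Moon has covered 20.4/29.531 of its cycle, so θ ≈ 360° × 20.4/29.531 = 248.7°.
With cos θ = (-0.363), the lit fraction is (1 − (-0.363))/2 ≈ 0.682, so 68%.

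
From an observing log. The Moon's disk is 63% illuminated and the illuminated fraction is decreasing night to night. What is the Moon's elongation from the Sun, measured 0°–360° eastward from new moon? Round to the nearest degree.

255°

Invert f = (1 − cos θ)/2 to get cos θ = 1 − 2(0.63) = -0.260, hence θ₀ = arccos -0.260 = 105.1°.
Waning ⇒ past full, so θ = 360° − 105.1° = 254.9°.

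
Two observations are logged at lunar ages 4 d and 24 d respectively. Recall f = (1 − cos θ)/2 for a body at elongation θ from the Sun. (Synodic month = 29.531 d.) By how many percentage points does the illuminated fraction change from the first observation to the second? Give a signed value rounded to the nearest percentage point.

+14 percentage points

θ₁ = 360° × 4/29.531 = 48.8°, f₁ = (1 − cos θ₁)/2 = 0.170.
θ₂ = 360° × 24/29.531 = 292.6°, f₂ = (1 − cos θ₂)/2 = 0.308.
Change = f₂ − f₁ = +0.138 → +14 percentage points.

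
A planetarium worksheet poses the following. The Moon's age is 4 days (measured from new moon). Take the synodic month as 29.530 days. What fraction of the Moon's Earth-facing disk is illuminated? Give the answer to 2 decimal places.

The Moon has covered 4/29.530 of its cycle, so θ ≈ 360° × 4/29.530 = 48.8°.
cos 48.8° = 0.659, so f = (1 − 0.659)/2 = 0.170.

0.17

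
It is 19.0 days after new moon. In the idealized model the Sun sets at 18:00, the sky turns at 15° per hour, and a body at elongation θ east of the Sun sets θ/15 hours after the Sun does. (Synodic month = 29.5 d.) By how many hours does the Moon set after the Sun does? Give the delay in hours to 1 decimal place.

15.5 h

The Moon has covered 19.0/29.5 of its cycle, so θ ≈ 360° × 19.0/29.5 = 231.9°.
Delay after the Sun = 231.9° / (15°/h) ≈ 15.46 h.
So the Moon sets 15.46 h after the Sun.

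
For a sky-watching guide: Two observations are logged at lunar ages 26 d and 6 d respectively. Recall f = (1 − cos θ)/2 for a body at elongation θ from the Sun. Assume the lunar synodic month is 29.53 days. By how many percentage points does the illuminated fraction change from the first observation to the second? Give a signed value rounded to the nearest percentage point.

First observation: θ = 360°·26/29.53 = 317.0°, so f = 0.135.
Second observation: θ = 73.1°, f = 0.355.
Δf = 0.355 − 0.135 = +0.221, i.e. +22 pp.

+22 percentage points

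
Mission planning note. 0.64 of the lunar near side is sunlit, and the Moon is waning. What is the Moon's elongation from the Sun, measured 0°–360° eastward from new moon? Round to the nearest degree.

254°

cos θ = 1 − 2f = -0.280, giving a principal value of 106.3°.
A waning Moon lies in 180°–360°, so θ = 360° − 106.3° = 253.7°.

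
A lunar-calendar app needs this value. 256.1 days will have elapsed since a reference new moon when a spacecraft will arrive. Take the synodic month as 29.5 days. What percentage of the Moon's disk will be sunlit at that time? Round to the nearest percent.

Reduce mod P: 256.1 − 8×29.5 = 20.10 d into the current lunation.
The Moon has covered 20.10/29.5 of its cycle, so θ ≈ 360° × 20.10/29.5 = 245.3°.
With cos θ = (-0.418), the lit fraction is (1 − (-0.418))/2 ≈ 0.709, so 71%.

71%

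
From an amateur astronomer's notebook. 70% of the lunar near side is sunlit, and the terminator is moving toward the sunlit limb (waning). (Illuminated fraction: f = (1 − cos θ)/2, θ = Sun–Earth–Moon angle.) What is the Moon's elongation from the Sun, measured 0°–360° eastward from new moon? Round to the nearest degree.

cos θ = 1 − 2f = -0.400, giving a principal value of 113.6°.
Waning ⇒ past full, so θ = 360° − 113.6° = 246.4°.

246°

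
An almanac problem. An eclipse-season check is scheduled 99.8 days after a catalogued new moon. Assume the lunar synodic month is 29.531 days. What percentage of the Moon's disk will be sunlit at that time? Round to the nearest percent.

99.8 d spans 3 complete synodic months (3 × 29.531 = 88.59 d) plus 11.21 d.
Elongation θ = 360° × 11.21/29.531 ≈ 136.6°.
With cos θ = (-0.727), the lit fraction is (1 − (-0.727))/2 ≈ 0.863, so 86%.

86%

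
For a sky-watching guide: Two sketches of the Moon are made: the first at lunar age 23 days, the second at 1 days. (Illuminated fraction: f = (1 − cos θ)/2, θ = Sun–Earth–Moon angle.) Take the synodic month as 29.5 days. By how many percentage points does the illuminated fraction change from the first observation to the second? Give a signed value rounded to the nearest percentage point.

θ₁ = 360° × 23/29.5 = 280.7°, f₁ = (1 − cos θ₁)/2 = 0.407.
θ₂ = 360° × 1/29.5 = 12.2°, f₂ = (1 − cos θ₂)/2 = 0.011.
Change = f₂ − f₁ = -0.396 → -40 percentage points.

-40 percentage points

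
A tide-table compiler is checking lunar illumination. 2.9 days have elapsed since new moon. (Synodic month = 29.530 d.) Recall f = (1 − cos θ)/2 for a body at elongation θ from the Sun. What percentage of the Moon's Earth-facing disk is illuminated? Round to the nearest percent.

Phase angle: θ = 360°·(2.9 d)/(29.530 d) = 35.4°.
Illuminated fraction = (1 − cos 35.4°)/2 = (1 − 0.816)/2 ≈ 0.092, so 9%.

9%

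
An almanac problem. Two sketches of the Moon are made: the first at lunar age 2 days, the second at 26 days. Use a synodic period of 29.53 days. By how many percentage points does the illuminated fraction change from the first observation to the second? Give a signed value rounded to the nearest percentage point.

First observation: θ = 360°·2/29.53 = 24.4°, so f = 0.045.
Second observation: θ = 317.0°, f = 0.135.
Δf = 0.135 − 0.045 = +0.090, i.e. +9 pp.

+9 percentage points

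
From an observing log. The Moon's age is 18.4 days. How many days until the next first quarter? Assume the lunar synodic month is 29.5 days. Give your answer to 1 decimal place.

First quarter occurs at elongation 90°, i.e. at age 29.5 × 90/360 = 7.375 d.
This lunation's first quarter (7.375 d) has passed, so add one period: 36.875 − 18.4 = 18.475 days.

18.5 days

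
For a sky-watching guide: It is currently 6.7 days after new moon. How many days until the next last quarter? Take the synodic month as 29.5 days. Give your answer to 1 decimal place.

15.4 days

Last quarter is 0.75 of the way through the cycle: age 0.75 × 29.5 = 22.125 d.
That is 22.125 − 6.7 = 15.425 days ahead.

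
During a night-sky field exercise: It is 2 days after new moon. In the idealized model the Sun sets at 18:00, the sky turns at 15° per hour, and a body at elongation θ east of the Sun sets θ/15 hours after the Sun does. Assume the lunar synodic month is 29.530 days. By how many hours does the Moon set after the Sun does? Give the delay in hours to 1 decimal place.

1.6 h

The Moon has covered 2/29.530 of its cycle, so θ ≈ 360° × 2/29.530 = 24.4°.
The Moon trails the Sun by θ/15 = 24.4/15 ≈ 1.63 hours.
So the Moon sets 1.63 h after the Sun.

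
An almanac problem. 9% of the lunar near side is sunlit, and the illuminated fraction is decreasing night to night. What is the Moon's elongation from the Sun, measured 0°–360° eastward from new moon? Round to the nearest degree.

325°

cos θ = 1 − 2f = 0.820, giving a principal value of 34.9°.
A waning Moon lies in 180°–360°, so θ = 360° − 34.9° = 325.1°.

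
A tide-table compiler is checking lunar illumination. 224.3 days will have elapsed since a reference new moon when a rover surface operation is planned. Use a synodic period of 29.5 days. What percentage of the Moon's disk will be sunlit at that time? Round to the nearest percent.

Reduce mod P: 224.3 − 7×29.5 = 17.80 d into the current lunation.
Elongation θ = 360° × 17.80/29.5 ≈ 217.2°.
With cos θ = (-0.796), the lit fraction is (1 − (-0.796))/2 ≈ 0.898, so 90%.

90%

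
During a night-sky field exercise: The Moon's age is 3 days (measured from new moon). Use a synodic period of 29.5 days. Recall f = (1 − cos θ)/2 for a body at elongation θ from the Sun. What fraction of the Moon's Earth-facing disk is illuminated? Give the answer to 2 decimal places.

Elongation θ = 360° × 3/29.5 ≈ 36.6°.
Illuminated fraction = (1 − cos 36.6°)/2 = (1 − 0.803)/2 ≈ 0.099.

0.10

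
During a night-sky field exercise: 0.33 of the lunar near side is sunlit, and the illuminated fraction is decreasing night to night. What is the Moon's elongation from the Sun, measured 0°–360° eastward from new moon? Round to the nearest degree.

290°

cos θ = 1 − 2f = 0.340, giving a principal value of 70.1°.
Since the Moon is past full (waning), take the reflex angle: θ = 360° − 70.1° = 289.9°.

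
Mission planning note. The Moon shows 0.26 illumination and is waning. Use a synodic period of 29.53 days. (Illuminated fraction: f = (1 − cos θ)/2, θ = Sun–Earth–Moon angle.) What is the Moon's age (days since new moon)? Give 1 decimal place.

cos θ = 1 − 2f = 0.480, giving a principal value of 61.3°.
A waning Moon lies in 180°–360°, so θ = 360° − 61.3° = 298.7°.
At 360°/29.53 d per day, 298.7° corresponds to 24.50 days.

24.5 days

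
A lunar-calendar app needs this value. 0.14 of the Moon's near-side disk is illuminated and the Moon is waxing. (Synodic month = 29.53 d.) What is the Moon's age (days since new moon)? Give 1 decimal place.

From f = (1 − cos θ)/2: cos θ = 1 − 2×0.14 = 0.720; arccos → 43.9°.
Waxing ⇒ before full, so θ = 43.9°.
That fraction of the synodic month is 43.9/360 × 29.53 d ≈ 3.60 d.

3.6 days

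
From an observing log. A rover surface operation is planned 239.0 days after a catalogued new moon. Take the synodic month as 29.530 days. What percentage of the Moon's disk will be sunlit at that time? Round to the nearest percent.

239.0 d spans 8 complete synodic months (8 × 29.530 = 236.24 d) plus 2.76 d.
The Moon has covered 2.76/29.530 of its cycle, so θ ≈ 360° × 2.76/29.530 = 33.6°.
Illuminated fraction = (1 − cos 33.6°)/2 = (1 − 0.832)/2 ≈ 0.084, so 8%.

8%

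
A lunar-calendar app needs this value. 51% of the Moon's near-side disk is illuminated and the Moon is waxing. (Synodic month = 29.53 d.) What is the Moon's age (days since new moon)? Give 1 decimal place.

7.5 days

cos θ = 1 − 2f = -0.020, giving a principal value of 91.1°.
The Moon is waxing (0°–180°), so θ = 91.1° directly.
At 360°/29.53 d per day, 91.1° corresponds to 7.48 days.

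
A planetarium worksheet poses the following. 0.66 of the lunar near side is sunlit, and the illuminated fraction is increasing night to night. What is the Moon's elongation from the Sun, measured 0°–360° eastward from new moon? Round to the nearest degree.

109°

cos θ = 1 − 2f = -0.320, giving a principal value of 108.7°.
Waxing ⇒ before full, so θ = 108.7°.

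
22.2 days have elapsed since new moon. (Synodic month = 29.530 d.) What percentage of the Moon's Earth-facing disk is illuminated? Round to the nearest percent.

49%

Elongation θ = 360° × 22.2/29.530 ≈ 270.6°.
With cos θ = 0.011, the lit fraction is (1 − 0.011)/2 ≈ 0.494, so 49%.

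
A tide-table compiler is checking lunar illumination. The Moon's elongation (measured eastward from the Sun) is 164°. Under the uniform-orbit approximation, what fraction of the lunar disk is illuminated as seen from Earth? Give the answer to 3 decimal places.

f = (1 − cos 164°)/2 = (1 − (-0.961))/2 ≈ 0.981.

0.981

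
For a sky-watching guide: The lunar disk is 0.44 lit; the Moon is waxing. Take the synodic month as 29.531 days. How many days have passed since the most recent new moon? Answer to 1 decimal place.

Invert f = (1 − cos θ)/2 to get cos θ = 1 − 2(0.44) = 0.120, hence θ₀ = arccos 0.120 = 83.1°.
Before full moon the principal value applies: θ = 83.1°.
At 360°/29.531 d per day, 83.1° corresponds to 6.82 days.

6.8 days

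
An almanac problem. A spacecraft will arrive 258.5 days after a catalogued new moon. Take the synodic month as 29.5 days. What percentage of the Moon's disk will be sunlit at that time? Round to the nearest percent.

258.5/29.5 = 8.763 lunations, so 8 complete cycles and 22.50 d into the next.
Elongation θ = 360° × 22.50/29.5 ≈ 274.6°.
cos 274.6° = 0.080, so f = (1 − 0.080)/2 = 0.460, so 46%.

46%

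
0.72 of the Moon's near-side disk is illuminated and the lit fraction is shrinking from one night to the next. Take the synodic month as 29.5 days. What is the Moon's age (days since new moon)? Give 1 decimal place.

20.0 days

From f = (1 − cos θ)/2: cos θ = 1 − 2×0.72 = -0.440; arccos → 116.1°.
Since the Moon is past full (waning), take the reflex angle: θ = 360° − 116.1° = 243.9°.
That fraction of the synodic month is 243.9/360 × 29.5 d ≈ 19.99 d.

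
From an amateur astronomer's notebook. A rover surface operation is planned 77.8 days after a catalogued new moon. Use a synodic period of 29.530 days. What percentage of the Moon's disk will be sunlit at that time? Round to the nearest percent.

83%

Reduce mod P: 77.8 − 2×29.530 = 18.74 d into the current lunation.
Phase angle: θ = 360°·(18.74 d)/(29.530 d) = 228.5°.
With cos θ = (-0.663), the lit fraction is (1 − (-0.663))/2 ≈ 0.832, so 83%.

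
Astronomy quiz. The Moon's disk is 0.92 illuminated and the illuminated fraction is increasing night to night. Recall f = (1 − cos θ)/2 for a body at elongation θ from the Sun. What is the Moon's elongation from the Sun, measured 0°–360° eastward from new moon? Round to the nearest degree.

From f = (1 − cos θ)/2: cos θ = 1 − 2×0.92 = -0.840; arccos → 147.1°.
Before full moon the principal value applies: θ = 147.1°.

147°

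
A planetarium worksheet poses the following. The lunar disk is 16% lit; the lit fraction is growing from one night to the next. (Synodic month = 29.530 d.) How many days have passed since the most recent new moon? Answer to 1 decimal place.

3.9 days

From f = (1 − cos θ)/2: cos θ = 1 − 2×0.16 = 0.680; arccos → 47.2°.
Before full moon the principal value applies: θ = 47.2°.
At 360°/29.530 d per day, 47.2° corresponds to 3.87 days.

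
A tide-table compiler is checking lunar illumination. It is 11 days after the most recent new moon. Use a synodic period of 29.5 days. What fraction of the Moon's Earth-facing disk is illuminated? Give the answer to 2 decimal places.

The Moon has covered 11/29.5 of its cycle, so θ ≈ 360° × 11/29.5 = 134.2°.
With cos θ = (-0.698), the lit fraction is (1 − (-0.698))/2 ≈ 0.849.

0.85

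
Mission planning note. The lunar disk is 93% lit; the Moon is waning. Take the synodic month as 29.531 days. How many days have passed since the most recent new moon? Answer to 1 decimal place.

17.3 days

Invert f = (1 − cos θ)/2 to get cos θ = 1 − 2(0.93) = -0.860, hence θ₀ = arccos -0.860 = 149.3°.
A waning Moon lies in 180°–360°, so θ = 360° − 149.3° = 210.7°.
Age = 29.531 × 210.7°/360° ≈ 17.28 days.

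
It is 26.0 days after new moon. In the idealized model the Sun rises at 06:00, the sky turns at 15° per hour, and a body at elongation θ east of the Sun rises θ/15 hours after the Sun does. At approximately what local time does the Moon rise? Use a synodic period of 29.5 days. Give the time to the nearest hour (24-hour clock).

The Moon has covered 26.0/29.5 of its cycle, so θ ≈ 360° × 26.0/29.5 = 317.3°.
At 15° of sky rotation per hour, 317.3° corresponds to a 21.15 h lag.
06:00 + 21.15 h ≈ 03:09 → 03:00 to the nearest hour.

03:00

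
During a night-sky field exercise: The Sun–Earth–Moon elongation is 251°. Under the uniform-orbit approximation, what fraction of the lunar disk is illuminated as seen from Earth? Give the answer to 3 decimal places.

0.663

cos 251° = (-0.326), so f = (1 − (-0.326))/2 = 0.663.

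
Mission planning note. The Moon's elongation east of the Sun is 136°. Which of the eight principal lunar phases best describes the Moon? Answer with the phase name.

waxing gibbous

The waxing gibbous sector spans roughly 112°–158°; 136° falls inside it.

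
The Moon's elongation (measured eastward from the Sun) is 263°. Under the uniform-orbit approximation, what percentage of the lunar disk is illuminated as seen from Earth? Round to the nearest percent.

f = (1 − cos 263°)/2 = (1 − (-0.122))/2 ≈ 0.561, i.e. 56%.

56%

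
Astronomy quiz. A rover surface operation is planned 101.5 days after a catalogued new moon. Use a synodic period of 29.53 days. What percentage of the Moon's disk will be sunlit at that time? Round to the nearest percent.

96%

101.5 d spans 3 complete synodic months (3 × 29.53 = 88.59 d) plus 12.91 d.
Elongation θ = 360° × 12.91/29.53 ≈ 157.4°.
Illuminated fraction = (1 − cos 157.4°)/2 = (1 − (-0.923))/2 ≈ 0.962, so 96%.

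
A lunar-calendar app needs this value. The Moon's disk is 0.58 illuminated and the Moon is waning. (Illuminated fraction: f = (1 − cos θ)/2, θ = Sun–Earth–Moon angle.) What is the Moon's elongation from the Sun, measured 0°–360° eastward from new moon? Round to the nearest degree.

From f = (1 − cos θ)/2: cos θ = 1 − 2×0.58 = -0.160; arccos → 99.2°.
Since the Moon is past full (waning), take the reflex angle: θ = 360° − 99.2° = 260.8°.

261°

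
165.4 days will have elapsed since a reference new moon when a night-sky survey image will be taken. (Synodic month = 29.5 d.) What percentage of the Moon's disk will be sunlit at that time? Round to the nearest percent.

89%

Reduce mod P: 165.4 − 5×29.5 = 17.90 d into the current lunation.
Phase angle: θ = 360°·(17.90 d)/(29.5 d) = 218.4°.
With cos θ = (-0.783), the lit fraction is (1 − (-0.783))/2 ≈ 0.892, so 89%.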